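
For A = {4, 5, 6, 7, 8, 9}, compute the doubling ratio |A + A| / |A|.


|A| = 6.
Compute A + A by enumerating all 36 pairs.
A + A = {8, 9, 10, 11, 12, 13, 14, 15, 16, 17, 18}, so |A + A| = 11.
K = |A + A| / |A| = 11/6 (already in lowest terms) ≈ 1.8333.
Reference: AP of size 6 gives K = 11/6 ≈ 1.8333; a fully generic set of size 6 gives K ≈ 3.5000.

|A| = 6, |A + A| = 11, K = 11/6.


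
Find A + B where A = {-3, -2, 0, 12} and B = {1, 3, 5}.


A + B = {a + b : a ∈ A, b ∈ B}.
Enumerate all |A|·|B| = 4·3 = 12 pairs (a, b) and collect distinct sums.
a = -3: -3+1=-2, -3+3=0, -3+5=2
a = -2: -2+1=-1, -2+3=1, -2+5=3
a = 0: 0+1=1, 0+3=3, 0+5=5
a = 12: 12+1=13, 12+3=15, 12+5=17
Collecting distinct sums: A + B = {-2, -1, 0, 1, 2, 3, 5, 13, 15, 17}
|A + B| = 10

A + B = {-2, -1, 0, 1, 2, 3, 5, 13, 15, 17}


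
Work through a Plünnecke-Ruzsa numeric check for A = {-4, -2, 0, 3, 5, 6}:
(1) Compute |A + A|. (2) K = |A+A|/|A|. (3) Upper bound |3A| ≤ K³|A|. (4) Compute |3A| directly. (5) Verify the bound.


|A| = 6.
Step 1: Compute A + A by enumerating all 36 pairs.
A + A = {-8, -6, -4, -2, -1, 0, 1, 2, 3, 4, 5, 6, 8, 9, 10, 11, 12}, so |A + A| = 17.
Step 2: Doubling constant K = |A + A|/|A| = 17/6 = 17/6 ≈ 2.8333.
Step 3: Plünnecke-Ruzsa gives |3A| ≤ K³·|A| = (2.8333)³ · 6 ≈ 136.4722.
Step 4: Compute 3A = A + A + A directly by enumerating all triples (a,b,c) ∈ A³; |3A| = 28.
Step 5: Check 28 ≤ 136.4722? Yes ✓.

K = 17/6, Plünnecke-Ruzsa bound K³|A| ≈ 136.4722, |3A| = 28, inequality holds.


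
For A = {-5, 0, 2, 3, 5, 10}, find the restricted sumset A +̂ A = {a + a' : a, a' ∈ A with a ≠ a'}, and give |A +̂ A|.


Restricted sumset: A +̂ A = {a + a' : a ∈ A, a' ∈ A, a ≠ a'}.
Equivalently, take A + A and drop any sum 2a that is achievable ONLY as a + a for a ∈ A (i.e. sums representable only with equal summands).
Enumerate pairs (a, a') with a < a' (symmetric, so each unordered pair gives one sum; this covers all a ≠ a'):
  -5 + 0 = -5
  -5 + 2 = -3
  -5 + 3 = -2
  -5 + 5 = 0
  -5 + 10 = 5
  0 + 2 = 2
  0 + 3 = 3
  0 + 5 = 5
  0 + 10 = 10
  2 + 3 = 5
  2 + 5 = 7
  2 + 10 = 12
  3 + 5 = 8
  3 + 10 = 13
  5 + 10 = 15
Collected distinct sums: {-5, -3, -2, 0, 2, 3, 5, 7, 8, 10, 12, 13, 15}
|A +̂ A| = 13
(Reference bound: |A +̂ A| ≥ 2|A| - 3 for |A| ≥ 2, with |A| = 6 giving ≥ 9.)

|A +̂ A| = 13


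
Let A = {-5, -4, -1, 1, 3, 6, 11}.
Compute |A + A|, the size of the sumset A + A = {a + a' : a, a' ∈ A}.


A + A = {a + a' : a, a' ∈ A}; |A| = 7.
General bounds: 2|A| - 1 ≤ |A + A| ≤ |A|(|A|+1)/2, i.e. 13 ≤ |A + A| ≤ 28.
Lower bound 2|A|-1 is attained iff A is an arithmetic progression.
Enumerate sums a + a' for a ≤ a' (symmetric, so this suffices):
a = -5: -5+-5=-10, -5+-4=-9, -5+-1=-6, -5+1=-4, -5+3=-2, -5+6=1, -5+11=6
a = -4: -4+-4=-8, -4+-1=-5, -4+1=-3, -4+3=-1, -4+6=2, -4+11=7
a = -1: -1+-1=-2, -1+1=0, -1+3=2, -1+6=5, -1+11=10
a = 1: 1+1=2, 1+3=4, 1+6=7, 1+11=12
a = 3: 3+3=6, 3+6=9, 3+11=14
a = 6: 6+6=12, 6+11=17
a = 11: 11+11=22
Distinct sums: {-10, -9, -8, -6, -5, -4, -3, -2, -1, 0, 1, 2, 4, 5, 6, 7, 9, 10, 12, 14, 17, 22}
|A + A| = 22

|A + A| = 22


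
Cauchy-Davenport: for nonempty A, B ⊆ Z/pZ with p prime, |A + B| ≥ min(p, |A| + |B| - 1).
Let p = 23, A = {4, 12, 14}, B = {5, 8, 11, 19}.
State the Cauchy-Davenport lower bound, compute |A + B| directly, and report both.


Cauchy-Davenport: |A + B| ≥ min(p, |A| + |B| - 1) for A, B nonempty in Z/pZ.
|A| = 3, |B| = 4, p = 23.
CD lower bound = min(23, 3 + 4 - 1) = min(23, 6) = 6.
Compute A + B mod 23 directly:
a = 4: 4+5=9, 4+8=12, 4+11=15, 4+19=0
a = 12: 12+5=17, 12+8=20, 12+11=0, 12+19=8
a = 14: 14+5=19, 14+8=22, 14+11=2, 14+19=10
A + B = {0, 2, 8, 9, 10, 12, 15, 17, 19, 20, 22}, so |A + B| = 11.
Verify: 11 ≥ 6? Yes ✓.

CD lower bound = 6, actual |A + B| = 11.


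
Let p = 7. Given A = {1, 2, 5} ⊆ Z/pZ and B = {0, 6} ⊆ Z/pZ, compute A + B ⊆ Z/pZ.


Work in Z/7Z: reduce every sum a + b modulo 7.
Enumerate all 6 pairs:
a = 1: 1+0=1, 1+6=0
a = 2: 2+0=2, 2+6=1
a = 5: 5+0=5, 5+6=4
Distinct residues collected: {0, 1, 2, 4, 5}
|A + B| = 5 (out of 7 total residues).

A + B = {0, 1, 2, 4, 5}


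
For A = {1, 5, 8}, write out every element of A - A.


A - A = {a - a' : a, a' ∈ A}.
Compute a - a' for each ordered pair (a, a'):
a = 1: 1-1=0, 1-5=-4, 1-8=-7
a = 5: 5-1=4, 5-5=0, 5-8=-3
a = 8: 8-1=7, 8-5=3, 8-8=0
Collecting distinct values (and noting 0 appears from a-a):
A - A = {-7, -4, -3, 0, 3, 4, 7}
|A - A| = 7

A - A = {-7, -4, -3, 0, 3, 4, 7}


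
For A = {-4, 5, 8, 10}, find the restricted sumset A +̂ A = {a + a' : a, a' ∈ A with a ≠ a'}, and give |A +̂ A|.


Restricted sumset: A +̂ A = {a + a' : a ∈ A, a' ∈ A, a ≠ a'}.
Equivalently, take A + A and drop any sum 2a that is achievable ONLY as a + a for a ∈ A (i.e. sums representable only with equal summands).
Enumerate pairs (a, a') with a < a' (symmetric, so each unordered pair gives one sum; this covers all a ≠ a'):
  -4 + 5 = 1
  -4 + 8 = 4
  -4 + 10 = 6
  5 + 8 = 13
  5 + 10 = 15
  8 + 10 = 18
Collected distinct sums: {1, 4, 6, 13, 15, 18}
|A +̂ A| = 6
(Reference bound: |A +̂ A| ≥ 2|A| - 3 for |A| ≥ 2, with |A| = 4 giving ≥ 5.)

|A +̂ A| = 6


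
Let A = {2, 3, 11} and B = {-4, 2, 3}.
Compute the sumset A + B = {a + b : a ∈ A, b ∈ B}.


A + B = {a + b : a ∈ A, b ∈ B}.
Enumerate all |A|·|B| = 3·3 = 9 pairs (a, b) and collect distinct sums.
a = 2: 2+-4=-2, 2+2=4, 2+3=5
a = 3: 3+-4=-1, 3+2=5, 3+3=6
a = 11: 11+-4=7, 11+2=13, 11+3=14
Collecting distinct sums: A + B = {-2, -1, 4, 5, 6, 7, 13, 14}
|A + B| = 8

A + B = {-2, -1, 4, 5, 6, 7, 13, 14}


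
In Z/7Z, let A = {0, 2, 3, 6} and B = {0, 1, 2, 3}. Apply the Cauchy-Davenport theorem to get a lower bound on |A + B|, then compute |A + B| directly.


Cauchy-Davenport: |A + B| ≥ min(p, |A| + |B| - 1) for A, B nonempty in Z/pZ.
|A| = 4, |B| = 4, p = 7.
CD lower bound = min(7, 4 + 4 - 1) = min(7, 7) = 7.
Compute A + B mod 7 directly:
a = 0: 0+0=0, 0+1=1, 0+2=2, 0+3=3
a = 2: 2+0=2, 2+1=3, 2+2=4, 2+3=5
a = 3: 3+0=3, 3+1=4, 3+2=5, 3+3=6
a = 6: 6+0=6, 6+1=0, 6+2=1, 6+3=2
A + B = {0, 1, 2, 3, 4, 5, 6}, so |A + B| = 7.
Verify: 7 ≥ 7? Yes ✓.

CD lower bound = 7, actual |A + B| = 7.


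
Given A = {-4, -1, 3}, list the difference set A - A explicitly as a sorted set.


A - A = {a - a' : a, a' ∈ A}.
Compute a - a' for each ordered pair (a, a'):
a = -4: -4--4=0, -4--1=-3, -4-3=-7
a = -1: -1--4=3, -1--1=0, -1-3=-4
a = 3: 3--4=7, 3--1=4, 3-3=0
Collecting distinct values (and noting 0 appears from a-a):
A - A = {-7, -4, -3, 0, 3, 4, 7}
|A - A| = 7

A - A = {-7, -4, -3, 0, 3, 4, 7}


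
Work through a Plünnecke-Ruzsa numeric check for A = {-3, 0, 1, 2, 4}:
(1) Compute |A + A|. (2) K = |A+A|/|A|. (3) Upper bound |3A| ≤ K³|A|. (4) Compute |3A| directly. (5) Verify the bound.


|A| = 5.
Step 1: Compute A + A by enumerating all 25 pairs.
A + A = {-6, -3, -2, -1, 0, 1, 2, 3, 4, 5, 6, 8}, so |A + A| = 12.
Step 2: Doubling constant K = |A + A|/|A| = 12/5 = 12/5 ≈ 2.4000.
Step 3: Plünnecke-Ruzsa gives |3A| ≤ K³·|A| = (2.4000)³ · 5 ≈ 69.1200.
Step 4: Compute 3A = A + A + A directly by enumerating all triples (a,b,c) ∈ A³; |3A| = 19.
Step 5: Check 19 ≤ 69.1200? Yes ✓.

K = 12/5, Plünnecke-Ruzsa bound K³|A| ≈ 69.1200, |3A| = 19, inequality holds.


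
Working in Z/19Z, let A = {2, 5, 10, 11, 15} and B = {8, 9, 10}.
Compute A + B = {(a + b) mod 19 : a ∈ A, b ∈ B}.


Work in Z/19Z: reduce every sum a + b modulo 19.
Enumerate all 15 pairs:
a = 2: 2+8=10, 2+9=11, 2+10=12
a = 5: 5+8=13, 5+9=14, 5+10=15
a = 10: 10+8=18, 10+9=0, 10+10=1
a = 11: 11+8=0, 11+9=1, 11+10=2
a = 15: 15+8=4, 15+9=5, 15+10=6
Distinct residues collected: {0, 1, 2, 4, 5, 6, 10, 11, 12, 13, 14, 15, 18}
|A + B| = 13 (out of 19 total residues).

A + B = {0, 1, 2, 4, 5, 6, 10, 11, 12, 13, 14, 15, 18}


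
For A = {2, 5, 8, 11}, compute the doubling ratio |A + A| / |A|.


|A| = 4.
Compute A + A by enumerating all 16 pairs.
A + A = {4, 7, 10, 13, 16, 19, 22}, so |A + A| = 7.
K = |A + A| / |A| = 7/4 (already in lowest terms) ≈ 1.7500.
Reference: AP of size 4 gives K = 7/4 ≈ 1.7500; a fully generic set of size 4 gives K ≈ 2.5000.

|A| = 4, |A + A| = 7, K = 7/4.


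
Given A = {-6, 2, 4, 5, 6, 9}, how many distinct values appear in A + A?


A + A = {a + a' : a, a' ∈ A}; |A| = 6.
General bounds: 2|A| - 1 ≤ |A + A| ≤ |A|(|A|+1)/2, i.e. 11 ≤ |A + A| ≤ 21.
Lower bound 2|A|-1 is attained iff A is an arithmetic progression.
Enumerate sums a + a' for a ≤ a' (symmetric, so this suffices):
a = -6: -6+-6=-12, -6+2=-4, -6+4=-2, -6+5=-1, -6+6=0, -6+9=3
a = 2: 2+2=4, 2+4=6, 2+5=7, 2+6=8, 2+9=11
a = 4: 4+4=8, 4+5=9, 4+6=10, 4+9=13
a = 5: 5+5=10, 5+6=11, 5+9=14
a = 6: 6+6=12, 6+9=15
a = 9: 9+9=18
Distinct sums: {-12, -4, -2, -1, 0, 3, 4, 6, 7, 8, 9, 10, 11, 12, 13, 14, 15, 18}
|A + A| = 18

|A + A| = 18


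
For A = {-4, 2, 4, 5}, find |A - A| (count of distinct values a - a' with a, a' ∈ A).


A - A = {a - a' : a, a' ∈ A}; |A| = 4.
Bounds: 2|A|-1 ≤ |A - A| ≤ |A|² - |A| + 1, i.e. 7 ≤ |A - A| ≤ 13.
Note: 0 ∈ A - A always (from a - a). The set is symmetric: if d ∈ A - A then -d ∈ A - A.
Enumerate nonzero differences d = a - a' with a > a' (then include -d):
Positive differences: {1, 2, 3, 6, 8, 9}
Full difference set: {0} ∪ (positive diffs) ∪ (negative diffs).
|A - A| = 1 + 2·6 = 13 (matches direct enumeration: 13).

|A - A| = 13


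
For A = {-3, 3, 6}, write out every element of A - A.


A - A = {a - a' : a, a' ∈ A}.
Compute a - a' for each ordered pair (a, a'):
a = -3: -3--3=0, -3-3=-6, -3-6=-9
a = 3: 3--3=6, 3-3=0, 3-6=-3
a = 6: 6--3=9, 6-3=3, 6-6=0
Collecting distinct values (and noting 0 appears from a-a):
A - A = {-9, -6, -3, 0, 3, 6, 9}
|A - A| = 7

A - A = {-9, -6, -3, 0, 3, 6, 9}


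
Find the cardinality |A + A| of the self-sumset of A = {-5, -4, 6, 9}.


A + A = {a + a' : a, a' ∈ A}; |A| = 4.
General bounds: 2|A| - 1 ≤ |A + A| ≤ |A|(|A|+1)/2, i.e. 7 ≤ |A + A| ≤ 10.
Lower bound 2|A|-1 is attained iff A is an arithmetic progression.
Enumerate sums a + a' for a ≤ a' (symmetric, so this suffices):
a = -5: -5+-5=-10, -5+-4=-9, -5+6=1, -5+9=4
a = -4: -4+-4=-8, -4+6=2, -4+9=5
a = 6: 6+6=12, 6+9=15
a = 9: 9+9=18
Distinct sums: {-10, -9, -8, 1, 2, 4, 5, 12, 15, 18}
|A + A| = 10

|A + A| = 10


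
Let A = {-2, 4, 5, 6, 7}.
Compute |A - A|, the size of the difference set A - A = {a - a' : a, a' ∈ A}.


A - A = {a - a' : a, a' ∈ A}; |A| = 5.
Bounds: 2|A|-1 ≤ |A - A| ≤ |A|² - |A| + 1, i.e. 9 ≤ |A - A| ≤ 21.
Note: 0 ∈ A - A always (from a - a). The set is symmetric: if d ∈ A - A then -d ∈ A - A.
Enumerate nonzero differences d = a - a' with a > a' (then include -d):
Positive differences: {1, 2, 3, 6, 7, 8, 9}
Full difference set: {0} ∪ (positive diffs) ∪ (negative diffs).
|A - A| = 1 + 2·7 = 15 (matches direct enumeration: 15).

|A - A| = 15


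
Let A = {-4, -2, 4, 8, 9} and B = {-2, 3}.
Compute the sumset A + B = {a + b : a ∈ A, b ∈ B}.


A + B = {a + b : a ∈ A, b ∈ B}.
Enumerate all |A|·|B| = 5·2 = 10 pairs (a, b) and collect distinct sums.
a = -4: -4+-2=-6, -4+3=-1
a = -2: -2+-2=-4, -2+3=1
a = 4: 4+-2=2, 4+3=7
a = 8: 8+-2=6, 8+3=11
a = 9: 9+-2=7, 9+3=12
Collecting distinct sums: A + B = {-6, -4, -1, 1, 2, 6, 7, 11, 12}
|A + B| = 9

A + B = {-6, -4, -1, 1, 2, 6, 7, 11, 12}


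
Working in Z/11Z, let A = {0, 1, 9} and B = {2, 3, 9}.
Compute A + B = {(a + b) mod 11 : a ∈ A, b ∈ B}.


Work in Z/11Z: reduce every sum a + b modulo 11.
Enumerate all 9 pairs:
a = 0: 0+2=2, 0+3=3, 0+9=9
a = 1: 1+2=3, 1+3=4, 1+9=10
a = 9: 9+2=0, 9+3=1, 9+9=7
Distinct residues collected: {0, 1, 2, 3, 4, 7, 9, 10}
|A + B| = 8 (out of 11 total residues).

A + B = {0, 1, 2, 3, 4, 7, 9, 10}


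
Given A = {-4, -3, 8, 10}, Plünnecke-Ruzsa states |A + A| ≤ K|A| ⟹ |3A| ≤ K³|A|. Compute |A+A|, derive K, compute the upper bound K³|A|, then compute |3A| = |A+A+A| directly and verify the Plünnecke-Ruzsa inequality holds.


|A| = 4.
Step 1: Compute A + A by enumerating all 16 pairs.
A + A = {-8, -7, -6, 4, 5, 6, 7, 16, 18, 20}, so |A + A| = 10.
Step 2: Doubling constant K = |A + A|/|A| = 10/4 = 10/4 ≈ 2.5000.
Step 3: Plünnecke-Ruzsa gives |3A| ≤ K³·|A| = (2.5000)³ · 4 ≈ 62.5000.
Step 4: Compute 3A = A + A + A directly by enumerating all triples (a,b,c) ∈ A³; |3A| = 19.
Step 5: Check 19 ≤ 62.5000? Yes ✓.

K = 10/4, Plünnecke-Ruzsa bound K³|A| ≈ 62.5000, |3A| = 19, inequality holds.


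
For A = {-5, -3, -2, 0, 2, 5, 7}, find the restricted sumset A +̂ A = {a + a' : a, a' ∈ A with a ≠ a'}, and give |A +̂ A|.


Restricted sumset: A +̂ A = {a + a' : a ∈ A, a' ∈ A, a ≠ a'}.
Equivalently, take A + A and drop any sum 2a that is achievable ONLY as a + a for a ∈ A (i.e. sums representable only with equal summands).
Enumerate pairs (a, a') with a < a' (symmetric, so each unordered pair gives one sum; this covers all a ≠ a'):
  -5 + -3 = -8
  -5 + -2 = -7
  -5 + 0 = -5
  -5 + 2 = -3
  -5 + 5 = 0
  -5 + 7 = 2
  -3 + -2 = -5
  -3 + 0 = -3
  -3 + 2 = -1
  -3 + 5 = 2
  -3 + 7 = 4
  -2 + 0 = -2
  -2 + 2 = 0
  -2 + 5 = 3
  -2 + 7 = 5
  0 + 2 = 2
  0 + 5 = 5
  0 + 7 = 7
  2 + 5 = 7
  2 + 7 = 9
  5 + 7 = 12
Collected distinct sums: {-8, -7, -5, -3, -2, -1, 0, 2, 3, 4, 5, 7, 9, 12}
|A +̂ A| = 14
(Reference bound: |A +̂ A| ≥ 2|A| - 3 for |A| ≥ 2, with |A| = 7 giving ≥ 11.)

|A +̂ A| = 14


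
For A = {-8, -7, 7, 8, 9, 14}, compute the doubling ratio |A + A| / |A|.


|A| = 6.
Compute A + A by enumerating all 36 pairs.
A + A = {-16, -15, -14, -1, 0, 1, 2, 6, 7, 14, 15, 16, 17, 18, 21, 22, 23, 28}, so |A + A| = 18.
K = |A + A| / |A| = 18/6 = 3/1 ≈ 3.0000.
Reference: AP of size 6 gives K = 11/6 ≈ 1.8333; a fully generic set of size 6 gives K ≈ 3.5000.

|A| = 6, |A + A| = 18, K = 18/6 = 3/1.


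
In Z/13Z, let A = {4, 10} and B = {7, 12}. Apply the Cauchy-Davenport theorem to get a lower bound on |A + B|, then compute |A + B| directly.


Cauchy-Davenport: |A + B| ≥ min(p, |A| + |B| - 1) for A, B nonempty in Z/pZ.
|A| = 2, |B| = 2, p = 13.
CD lower bound = min(13, 2 + 2 - 1) = min(13, 3) = 3.
Compute A + B mod 13 directly:
a = 4: 4+7=11, 4+12=3
a = 10: 10+7=4, 10+12=9
A + B = {3, 4, 9, 11}, so |A + B| = 4.
Verify: 4 ≥ 3? Yes ✓.

CD lower bound = 3, actual |A + B| = 4.


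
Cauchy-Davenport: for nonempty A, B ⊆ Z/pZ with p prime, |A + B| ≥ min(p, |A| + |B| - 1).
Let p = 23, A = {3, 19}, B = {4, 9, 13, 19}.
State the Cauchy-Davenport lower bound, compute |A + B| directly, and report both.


Cauchy-Davenport: |A + B| ≥ min(p, |A| + |B| - 1) for A, B nonempty in Z/pZ.
|A| = 2, |B| = 4, p = 23.
CD lower bound = min(23, 2 + 4 - 1) = min(23, 5) = 5.
Compute A + B mod 23 directly:
a = 3: 3+4=7, 3+9=12, 3+13=16, 3+19=22
a = 19: 19+4=0, 19+9=5, 19+13=9, 19+19=15
A + B = {0, 5, 7, 9, 12, 15, 16, 22}, so |A + B| = 8.
Verify: 8 ≥ 5? Yes ✓.

CD lower bound = 5, actual |A + B| = 8.


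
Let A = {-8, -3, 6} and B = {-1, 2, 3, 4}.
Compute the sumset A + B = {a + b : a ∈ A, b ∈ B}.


A + B = {a + b : a ∈ A, b ∈ B}.
Enumerate all |A|·|B| = 3·4 = 12 pairs (a, b) and collect distinct sums.
a = -8: -8+-1=-9, -8+2=-6, -8+3=-5, -8+4=-4
a = -3: -3+-1=-4, -3+2=-1, -3+3=0, -3+4=1
a = 6: 6+-1=5, 6+2=8, 6+3=9, 6+4=10
Collecting distinct sums: A + B = {-9, -6, -5, -4, -1, 0, 1, 5, 8, 9, 10}
|A + B| = 11

A + B = {-9, -6, -5, -4, -1, 0, 1, 5, 8, 9, 10}


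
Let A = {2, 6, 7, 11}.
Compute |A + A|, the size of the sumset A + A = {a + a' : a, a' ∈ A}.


A + A = {a + a' : a, a' ∈ A}; |A| = 4.
General bounds: 2|A| - 1 ≤ |A + A| ≤ |A|(|A|+1)/2, i.e. 7 ≤ |A + A| ≤ 10.
Lower bound 2|A|-1 is attained iff A is an arithmetic progression.
Enumerate sums a + a' for a ≤ a' (symmetric, so this suffices):
a = 2: 2+2=4, 2+6=8, 2+7=9, 2+11=13
a = 6: 6+6=12, 6+7=13, 6+11=17
a = 7: 7+7=14, 7+11=18
a = 11: 11+11=22
Distinct sums: {4, 8, 9, 12, 13, 14, 17, 18, 22}
|A + A| = 9

|A + A| = 9


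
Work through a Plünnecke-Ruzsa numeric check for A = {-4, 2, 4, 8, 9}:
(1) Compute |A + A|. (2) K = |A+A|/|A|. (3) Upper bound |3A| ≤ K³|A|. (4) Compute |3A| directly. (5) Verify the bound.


|A| = 5.
Step 1: Compute A + A by enumerating all 25 pairs.
A + A = {-8, -2, 0, 4, 5, 6, 8, 10, 11, 12, 13, 16, 17, 18}, so |A + A| = 14.
Step 2: Doubling constant K = |A + A|/|A| = 14/5 = 14/5 ≈ 2.8000.
Step 3: Plünnecke-Ruzsa gives |3A| ≤ K³·|A| = (2.8000)³ · 5 ≈ 109.7600.
Step 4: Compute 3A = A + A + A directly by enumerating all triples (a,b,c) ∈ A³; |3A| = 27.
Step 5: Check 27 ≤ 109.7600? Yes ✓.

K = 14/5, Plünnecke-Ruzsa bound K³|A| ≈ 109.7600, |3A| = 27, inequality holds.


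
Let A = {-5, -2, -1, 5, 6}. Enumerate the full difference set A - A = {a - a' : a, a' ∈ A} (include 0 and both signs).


A - A = {a - a' : a, a' ∈ A}.
Compute a - a' for each ordered pair (a, a'):
a = -5: -5--5=0, -5--2=-3, -5--1=-4, -5-5=-10, -5-6=-11
a = -2: -2--5=3, -2--2=0, -2--1=-1, -2-5=-7, -2-6=-8
a = -1: -1--5=4, -1--2=1, -1--1=0, -1-5=-6, -1-6=-7
a = 5: 5--5=10, 5--2=7, 5--1=6, 5-5=0, 5-6=-1
a = 6: 6--5=11, 6--2=8, 6--1=7, 6-5=1, 6-6=0
Collecting distinct values (and noting 0 appears from a-a):
A - A = {-11, -10, -8, -7, -6, -4, -3, -1, 0, 1, 3, 4, 6, 7, 8, 10, 11}
|A - A| = 17

A - A = {-11, -10, -8, -7, -6, -4, -3, -1, 0, 1, 3, 4, 6, 7, 8, 10, 11}


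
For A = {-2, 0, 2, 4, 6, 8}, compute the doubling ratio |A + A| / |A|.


|A| = 6.
Compute A + A by enumerating all 36 pairs.
A + A = {-4, -2, 0, 2, 4, 6, 8, 10, 12, 14, 16}, so |A + A| = 11.
K = |A + A| / |A| = 11/6 (already in lowest terms) ≈ 1.8333.
Reference: AP of size 6 gives K = 11/6 ≈ 1.8333; a fully generic set of size 6 gives K ≈ 3.5000.

|A| = 6, |A + A| = 11, K = 11/6.


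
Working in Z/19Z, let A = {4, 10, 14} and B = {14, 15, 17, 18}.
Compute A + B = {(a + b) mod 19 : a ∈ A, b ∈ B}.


Work in Z/19Z: reduce every sum a + b modulo 19.
Enumerate all 12 pairs:
a = 4: 4+14=18, 4+15=0, 4+17=2, 4+18=3
a = 10: 10+14=5, 10+15=6, 10+17=8, 10+18=9
a = 14: 14+14=9, 14+15=10, 14+17=12, 14+18=13
Distinct residues collected: {0, 2, 3, 5, 6, 8, 9, 10, 12, 13, 18}
|A + B| = 11 (out of 19 total residues).

A + B = {0, 2, 3, 5, 6, 8, 9, 10, 12, 13, 18}


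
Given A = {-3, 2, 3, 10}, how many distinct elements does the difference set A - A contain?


A - A = {a - a' : a, a' ∈ A}; |A| = 4.
Bounds: 2|A|-1 ≤ |A - A| ≤ |A|² - |A| + 1, i.e. 7 ≤ |A - A| ≤ 13.
Note: 0 ∈ A - A always (from a - a). The set is symmetric: if d ∈ A - A then -d ∈ A - A.
Enumerate nonzero differences d = a - a' with a > a' (then include -d):
Positive differences: {1, 5, 6, 7, 8, 13}
Full difference set: {0} ∪ (positive diffs) ∪ (negative diffs).
|A - A| = 1 + 2·6 = 13 (matches direct enumeration: 13).

|A - A| = 13


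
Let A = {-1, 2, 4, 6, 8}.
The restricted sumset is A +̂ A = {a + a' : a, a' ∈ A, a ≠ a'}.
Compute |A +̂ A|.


Restricted sumset: A +̂ A = {a + a' : a ∈ A, a' ∈ A, a ≠ a'}.
Equivalently, take A + A and drop any sum 2a that is achievable ONLY as a + a for a ∈ A (i.e. sums representable only with equal summands).
Enumerate pairs (a, a') with a < a' (symmetric, so each unordered pair gives one sum; this covers all a ≠ a'):
  -1 + 2 = 1
  -1 + 4 = 3
  -1 + 6 = 5
  -1 + 8 = 7
  2 + 4 = 6
  2 + 6 = 8
  2 + 8 = 10
  4 + 6 = 10
  4 + 8 = 12
  6 + 8 = 14
Collected distinct sums: {1, 3, 5, 6, 7, 8, 10, 12, 14}
|A +̂ A| = 9
(Reference bound: |A +̂ A| ≥ 2|A| - 3 for |A| ≥ 2, with |A| = 5 giving ≥ 7.)

|A +̂ A| = 9


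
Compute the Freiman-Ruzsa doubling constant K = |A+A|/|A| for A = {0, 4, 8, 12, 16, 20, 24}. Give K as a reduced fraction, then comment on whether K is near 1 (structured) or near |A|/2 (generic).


|A| = 7.
Compute A + A by enumerating all 49 pairs.
A + A = {0, 4, 8, 12, 16, 20, 24, 28, 32, 36, 40, 44, 48}, so |A + A| = 13.
K = |A + A| / |A| = 13/7 (already in lowest terms) ≈ 1.8571.
Reference: AP of size 7 gives K = 13/7 ≈ 1.8571; a fully generic set of size 7 gives K ≈ 4.0000.

|A| = 7, |A + A| = 13, K = 13/7.


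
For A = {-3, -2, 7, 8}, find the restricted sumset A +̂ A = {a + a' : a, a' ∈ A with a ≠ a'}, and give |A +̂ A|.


Restricted sumset: A +̂ A = {a + a' : a ∈ A, a' ∈ A, a ≠ a'}.
Equivalently, take A + A and drop any sum 2a that is achievable ONLY as a + a for a ∈ A (i.e. sums representable only with equal summands).
Enumerate pairs (a, a') with a < a' (symmetric, so each unordered pair gives one sum; this covers all a ≠ a'):
  -3 + -2 = -5
  -3 + 7 = 4
  -3 + 8 = 5
  -2 + 7 = 5
  -2 + 8 = 6
  7 + 8 = 15
Collected distinct sums: {-5, 4, 5, 6, 15}
|A +̂ A| = 5
(Reference bound: |A +̂ A| ≥ 2|A| - 3 for |A| ≥ 2, with |A| = 4 giving ≥ 5.)

|A +̂ A| = 5


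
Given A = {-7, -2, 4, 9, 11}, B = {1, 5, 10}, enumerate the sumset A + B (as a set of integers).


A + B = {a + b : a ∈ A, b ∈ B}.
Enumerate all |A|·|B| = 5·3 = 15 pairs (a, b) and collect distinct sums.
a = -7: -7+1=-6, -7+5=-2, -7+10=3
a = -2: -2+1=-1, -2+5=3, -2+10=8
a = 4: 4+1=5, 4+5=9, 4+10=14
a = 9: 9+1=10, 9+5=14, 9+10=19
a = 11: 11+1=12, 11+5=16, 11+10=21
Collecting distinct sums: A + B = {-6, -2, -1, 3, 5, 8, 9, 10, 12, 14, 16, 19, 21}
|A + B| = 13

A + B = {-6, -2, -1, 3, 5, 8, 9, 10, 12, 14, 16, 19, 21}


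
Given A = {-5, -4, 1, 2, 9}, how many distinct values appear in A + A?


A + A = {a + a' : a, a' ∈ A}; |A| = 5.
General bounds: 2|A| - 1 ≤ |A + A| ≤ |A|(|A|+1)/2, i.e. 9 ≤ |A + A| ≤ 15.
Lower bound 2|A|-1 is attained iff A is an arithmetic progression.
Enumerate sums a + a' for a ≤ a' (symmetric, so this suffices):
a = -5: -5+-5=-10, -5+-4=-9, -5+1=-4, -5+2=-3, -5+9=4
a = -4: -4+-4=-8, -4+1=-3, -4+2=-2, -4+9=5
a = 1: 1+1=2, 1+2=3, 1+9=10
a = 2: 2+2=4, 2+9=11
a = 9: 9+9=18
Distinct sums: {-10, -9, -8, -4, -3, -2, 2, 3, 4, 5, 10, 11, 18}
|A + A| = 13

|A + A| = 13


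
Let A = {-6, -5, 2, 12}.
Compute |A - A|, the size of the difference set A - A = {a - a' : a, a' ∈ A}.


A - A = {a - a' : a, a' ∈ A}; |A| = 4.
Bounds: 2|A|-1 ≤ |A - A| ≤ |A|² - |A| + 1, i.e. 7 ≤ |A - A| ≤ 13.
Note: 0 ∈ A - A always (from a - a). The set is symmetric: if d ∈ A - A then -d ∈ A - A.
Enumerate nonzero differences d = a - a' with a > a' (then include -d):
Positive differences: {1, 7, 8, 10, 17, 18}
Full difference set: {0} ∪ (positive diffs) ∪ (negative diffs).
|A - A| = 1 + 2·6 = 13 (matches direct enumeration: 13).

|A - A| = 13


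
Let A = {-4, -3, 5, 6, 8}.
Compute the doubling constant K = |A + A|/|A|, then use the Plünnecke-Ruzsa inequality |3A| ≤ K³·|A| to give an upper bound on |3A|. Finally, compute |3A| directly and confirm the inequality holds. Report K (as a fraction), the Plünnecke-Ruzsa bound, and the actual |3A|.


|A| = 5.
Step 1: Compute A + A by enumerating all 25 pairs.
A + A = {-8, -7, -6, 1, 2, 3, 4, 5, 10, 11, 12, 13, 14, 16}, so |A + A| = 14.
Step 2: Doubling constant K = |A + A|/|A| = 14/5 = 14/5 ≈ 2.8000.
Step 3: Plünnecke-Ruzsa gives |3A| ≤ K³·|A| = (2.8000)³ · 5 ≈ 109.7600.
Step 4: Compute 3A = A + A + A directly by enumerating all triples (a,b,c) ∈ A³; |3A| = 27.
Step 5: Check 27 ≤ 109.7600? Yes ✓.

K = 14/5, Plünnecke-Ruzsa bound K³|A| ≈ 109.7600, |3A| = 27, inequality holds.


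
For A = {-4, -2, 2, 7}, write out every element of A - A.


A - A = {a - a' : a, a' ∈ A}.
Compute a - a' for each ordered pair (a, a'):
a = -4: -4--4=0, -4--2=-2, -4-2=-6, -4-7=-11
a = -2: -2--4=2, -2--2=0, -2-2=-4, -2-7=-9
a = 2: 2--4=6, 2--2=4, 2-2=0, 2-7=-5
a = 7: 7--4=11, 7--2=9, 7-2=5, 7-7=0
Collecting distinct values (and noting 0 appears from a-a):
A - A = {-11, -9, -6, -5, -4, -2, 0, 2, 4, 5, 6, 9, 11}
|A - A| = 13

A - A = {-11, -9, -6, -5, -4, -2, 0, 2, 4, 5, 6, 9, 11}


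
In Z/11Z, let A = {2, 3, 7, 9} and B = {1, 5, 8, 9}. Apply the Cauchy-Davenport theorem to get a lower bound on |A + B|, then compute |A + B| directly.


Cauchy-Davenport: |A + B| ≥ min(p, |A| + |B| - 1) for A, B nonempty in Z/pZ.
|A| = 4, |B| = 4, p = 11.
CD lower bound = min(11, 4 + 4 - 1) = min(11, 7) = 7.
Compute A + B mod 11 directly:
a = 2: 2+1=3, 2+5=7, 2+8=10, 2+9=0
a = 3: 3+1=4, 3+5=8, 3+8=0, 3+9=1
a = 7: 7+1=8, 7+5=1, 7+8=4, 7+9=5
a = 9: 9+1=10, 9+5=3, 9+8=6, 9+9=7
A + B = {0, 1, 3, 4, 5, 6, 7, 8, 10}, so |A + B| = 9.
Verify: 9 ≥ 7? Yes ✓.

CD lower bound = 7, actual |A + B| = 9.


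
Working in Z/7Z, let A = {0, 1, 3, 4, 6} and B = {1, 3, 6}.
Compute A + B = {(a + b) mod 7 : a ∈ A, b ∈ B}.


Work in Z/7Z: reduce every sum a + b modulo 7.
Enumerate all 15 pairs:
a = 0: 0+1=1, 0+3=3, 0+6=6
a = 1: 1+1=2, 1+3=4, 1+6=0
a = 3: 3+1=4, 3+3=6, 3+6=2
a = 4: 4+1=5, 4+3=0, 4+6=3
a = 6: 6+1=0, 6+3=2, 6+6=5
Distinct residues collected: {0, 1, 2, 3, 4, 5, 6}
|A + B| = 7 (out of 7 total residues).

A + B = {0, 1, 2, 3, 4, 5, 6}


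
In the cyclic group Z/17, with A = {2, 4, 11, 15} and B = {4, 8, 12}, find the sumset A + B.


Work in Z/17Z: reduce every sum a + b modulo 17.
Enumerate all 12 pairs:
a = 2: 2+4=6, 2+8=10, 2+12=14
a = 4: 4+4=8, 4+8=12, 4+12=16
a = 11: 11+4=15, 11+8=2, 11+12=6
a = 15: 15+4=2, 15+8=6, 15+12=10
Distinct residues collected: {2, 6, 8, 10, 12, 14, 15, 16}
|A + B| = 8 (out of 17 total residues).

A + B = {2, 6, 8, 10, 12, 14, 15, 16}


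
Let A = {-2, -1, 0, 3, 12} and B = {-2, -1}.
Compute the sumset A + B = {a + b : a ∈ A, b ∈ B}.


A + B = {a + b : a ∈ A, b ∈ B}.
Enumerate all |A|·|B| = 5·2 = 10 pairs (a, b) and collect distinct sums.
a = -2: -2+-2=-4, -2+-1=-3
a = -1: -1+-2=-3, -1+-1=-2
a = 0: 0+-2=-2, 0+-1=-1
a = 3: 3+-2=1, 3+-1=2
a = 12: 12+-2=10, 12+-1=11
Collecting distinct sums: A + B = {-4, -3, -2, -1, 1, 2, 10, 11}
|A + B| = 8

A + B = {-4, -3, -2, -1, 1, 2, 10, 11}


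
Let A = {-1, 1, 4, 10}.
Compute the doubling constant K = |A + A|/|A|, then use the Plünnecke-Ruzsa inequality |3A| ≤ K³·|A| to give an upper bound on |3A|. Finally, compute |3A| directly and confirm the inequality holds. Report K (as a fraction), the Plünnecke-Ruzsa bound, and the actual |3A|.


|A| = 4.
Step 1: Compute A + A by enumerating all 16 pairs.
A + A = {-2, 0, 2, 3, 5, 8, 9, 11, 14, 20}, so |A + A| = 10.
Step 2: Doubling constant K = |A + A|/|A| = 10/4 = 10/4 ≈ 2.5000.
Step 3: Plünnecke-Ruzsa gives |3A| ≤ K³·|A| = (2.5000)³ · 4 ≈ 62.5000.
Step 4: Compute 3A = A + A + A directly by enumerating all triples (a,b,c) ∈ A³; |3A| = 19.
Step 5: Check 19 ≤ 62.5000? Yes ✓.

K = 10/4, Plünnecke-Ruzsa bound K³|A| ≈ 62.5000, |3A| = 19, inequality holds.


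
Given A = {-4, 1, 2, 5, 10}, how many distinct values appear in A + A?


A + A = {a + a' : a, a' ∈ A}; |A| = 5.
General bounds: 2|A| - 1 ≤ |A + A| ≤ |A|(|A|+1)/2, i.e. 9 ≤ |A + A| ≤ 15.
Lower bound 2|A|-1 is attained iff A is an arithmetic progression.
Enumerate sums a + a' for a ≤ a' (symmetric, so this suffices):
a = -4: -4+-4=-8, -4+1=-3, -4+2=-2, -4+5=1, -4+10=6
a = 1: 1+1=2, 1+2=3, 1+5=6, 1+10=11
a = 2: 2+2=4, 2+5=7, 2+10=12
a = 5: 5+5=10, 5+10=15
a = 10: 10+10=20
Distinct sums: {-8, -3, -2, 1, 2, 3, 4, 6, 7, 10, 11, 12, 15, 20}
|A + A| = 14

|A + A| = 14


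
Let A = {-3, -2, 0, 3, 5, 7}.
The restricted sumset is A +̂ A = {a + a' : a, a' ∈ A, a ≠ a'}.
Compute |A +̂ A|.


Restricted sumset: A +̂ A = {a + a' : a ∈ A, a' ∈ A, a ≠ a'}.
Equivalently, take A + A and drop any sum 2a that is achievable ONLY as a + a for a ∈ A (i.e. sums representable only with equal summands).
Enumerate pairs (a, a') with a < a' (symmetric, so each unordered pair gives one sum; this covers all a ≠ a'):
  -3 + -2 = -5
  -3 + 0 = -3
  -3 + 3 = 0
  -3 + 5 = 2
  -3 + 7 = 4
  -2 + 0 = -2
  -2 + 3 = 1
  -2 + 5 = 3
  -2 + 7 = 5
  0 + 3 = 3
  0 + 5 = 5
  0 + 7 = 7
  3 + 5 = 8
  3 + 7 = 10
  5 + 7 = 12
Collected distinct sums: {-5, -3, -2, 0, 1, 2, 3, 4, 5, 7, 8, 10, 12}
|A +̂ A| = 13
(Reference bound: |A +̂ A| ≥ 2|A| - 3 for |A| ≥ 2, with |A| = 6 giving ≥ 9.)

|A +̂ A| = 13


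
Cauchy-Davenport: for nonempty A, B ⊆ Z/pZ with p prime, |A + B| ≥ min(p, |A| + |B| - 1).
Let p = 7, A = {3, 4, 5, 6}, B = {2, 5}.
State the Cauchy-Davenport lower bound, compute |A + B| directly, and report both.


Cauchy-Davenport: |A + B| ≥ min(p, |A| + |B| - 1) for A, B nonempty in Z/pZ.
|A| = 4, |B| = 2, p = 7.
CD lower bound = min(7, 4 + 2 - 1) = min(7, 5) = 5.
Compute A + B mod 7 directly:
a = 3: 3+2=5, 3+5=1
a = 4: 4+2=6, 4+5=2
a = 5: 5+2=0, 5+5=3
a = 6: 6+2=1, 6+5=4
A + B = {0, 1, 2, 3, 4, 5, 6}, so |A + B| = 7.
Verify: 7 ≥ 5? Yes ✓.

CD lower bound = 5, actual |A + B| = 7.


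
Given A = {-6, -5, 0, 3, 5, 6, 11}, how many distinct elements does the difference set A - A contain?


A - A = {a - a' : a, a' ∈ A}; |A| = 7.
Bounds: 2|A|-1 ≤ |A - A| ≤ |A|² - |A| + 1, i.e. 13 ≤ |A - A| ≤ 43.
Note: 0 ∈ A - A always (from a - a). The set is symmetric: if d ∈ A - A then -d ∈ A - A.
Enumerate nonzero differences d = a - a' with a > a' (then include -d):
Positive differences: {1, 2, 3, 5, 6, 8, 9, 10, 11, 12, 16, 17}
Full difference set: {0} ∪ (positive diffs) ∪ (negative diffs).
|A - A| = 1 + 2·12 = 25 (matches direct enumeration: 25).

|A - A| = 25


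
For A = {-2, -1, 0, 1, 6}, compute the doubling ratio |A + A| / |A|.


|A| = 5.
Compute A + A by enumerating all 25 pairs.
A + A = {-4, -3, -2, -1, 0, 1, 2, 4, 5, 6, 7, 12}, so |A + A| = 12.
K = |A + A| / |A| = 12/5 (already in lowest terms) ≈ 2.4000.
Reference: AP of size 5 gives K = 9/5 ≈ 1.8000; a fully generic set of size 5 gives K ≈ 3.0000.

|A| = 5, |A + A| = 12, K = 12/5.


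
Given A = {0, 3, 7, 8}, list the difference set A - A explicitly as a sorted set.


A - A = {a - a' : a, a' ∈ A}.
Compute a - a' for each ordered pair (a, a'):
a = 0: 0-0=0, 0-3=-3, 0-7=-7, 0-8=-8
a = 3: 3-0=3, 3-3=0, 3-7=-4, 3-8=-5
a = 7: 7-0=7, 7-3=4, 7-7=0, 7-8=-1
a = 8: 8-0=8, 8-3=5, 8-7=1, 8-8=0
Collecting distinct values (and noting 0 appears from a-a):
A - A = {-8, -7, -5, -4, -3, -1, 0, 1, 3, 4, 5, 7, 8}
|A - A| = 13

A - A = {-8, -7, -5, -4, -3, -1, 0, 1, 3, 4, 5, 7, 8}


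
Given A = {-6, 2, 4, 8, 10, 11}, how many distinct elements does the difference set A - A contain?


A - A = {a - a' : a, a' ∈ A}; |A| = 6.
Bounds: 2|A|-1 ≤ |A - A| ≤ |A|² - |A| + 1, i.e. 11 ≤ |A - A| ≤ 31.
Note: 0 ∈ A - A always (from a - a). The set is symmetric: if d ∈ A - A then -d ∈ A - A.
Enumerate nonzero differences d = a - a' with a > a' (then include -d):
Positive differences: {1, 2, 3, 4, 6, 7, 8, 9, 10, 14, 16, 17}
Full difference set: {0} ∪ (positive diffs) ∪ (negative diffs).
|A - A| = 1 + 2·12 = 25 (matches direct enumeration: 25).

|A - A| = 25


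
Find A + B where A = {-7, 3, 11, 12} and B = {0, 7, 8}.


A + B = {a + b : a ∈ A, b ∈ B}.
Enumerate all |A|·|B| = 4·3 = 12 pairs (a, b) and collect distinct sums.
a = -7: -7+0=-7, -7+7=0, -7+8=1
a = 3: 3+0=3, 3+7=10, 3+8=11
a = 11: 11+0=11, 11+7=18, 11+8=19
a = 12: 12+0=12, 12+7=19, 12+8=20
Collecting distinct sums: A + B = {-7, 0, 1, 3, 10, 11, 12, 18, 19, 20}
|A + B| = 10

A + B = {-7, 0, 1, 3, 10, 11, 12, 18, 19, 20}


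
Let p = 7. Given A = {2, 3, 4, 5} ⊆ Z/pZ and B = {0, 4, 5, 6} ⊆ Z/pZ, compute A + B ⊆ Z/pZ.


Work in Z/7Z: reduce every sum a + b modulo 7.
Enumerate all 16 pairs:
a = 2: 2+0=2, 2+4=6, 2+5=0, 2+6=1
a = 3: 3+0=3, 3+4=0, 3+5=1, 3+6=2
a = 4: 4+0=4, 4+4=1, 4+5=2, 4+6=3
a = 5: 5+0=5, 5+4=2, 5+5=3, 5+6=4
Distinct residues collected: {0, 1, 2, 3, 4, 5, 6}
|A + B| = 7 (out of 7 total residues).

A + B = {0, 1, 2, 3, 4, 5, 6}


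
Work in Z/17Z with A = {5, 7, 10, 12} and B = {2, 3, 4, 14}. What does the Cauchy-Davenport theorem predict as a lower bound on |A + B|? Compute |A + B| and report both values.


Cauchy-Davenport: |A + B| ≥ min(p, |A| + |B| - 1) for A, B nonempty in Z/pZ.
|A| = 4, |B| = 4, p = 17.
CD lower bound = min(17, 4 + 4 - 1) = min(17, 7) = 7.
Compute A + B mod 17 directly:
a = 5: 5+2=7, 5+3=8, 5+4=9, 5+14=2
a = 7: 7+2=9, 7+3=10, 7+4=11, 7+14=4
a = 10: 10+2=12, 10+3=13, 10+4=14, 10+14=7
a = 12: 12+2=14, 12+3=15, 12+4=16, 12+14=9
A + B = {2, 4, 7, 8, 9, 10, 11, 12, 13, 14, 15, 16}, so |A + B| = 12.
Verify: 12 ≥ 7? Yes ✓.

CD lower bound = 7, actual |A + B| = 12.


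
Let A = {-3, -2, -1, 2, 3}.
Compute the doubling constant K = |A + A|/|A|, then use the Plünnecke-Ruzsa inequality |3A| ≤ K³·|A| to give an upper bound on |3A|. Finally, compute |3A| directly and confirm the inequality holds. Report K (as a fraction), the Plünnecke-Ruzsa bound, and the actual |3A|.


|A| = 5.
Step 1: Compute A + A by enumerating all 25 pairs.
A + A = {-6, -5, -4, -3, -2, -1, 0, 1, 2, 4, 5, 6}, so |A + A| = 12.
Step 2: Doubling constant K = |A + A|/|A| = 12/5 = 12/5 ≈ 2.4000.
Step 3: Plünnecke-Ruzsa gives |3A| ≤ K³·|A| = (2.4000)³ · 5 ≈ 69.1200.
Step 4: Compute 3A = A + A + A directly by enumerating all triples (a,b,c) ∈ A³; |3A| = 19.
Step 5: Check 19 ≤ 69.1200? Yes ✓.

K = 12/5, Plünnecke-Ruzsa bound K³|A| ≈ 69.1200, |3A| = 19, inequality holds.


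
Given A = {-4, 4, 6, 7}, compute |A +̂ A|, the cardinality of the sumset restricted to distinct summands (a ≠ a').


Restricted sumset: A +̂ A = {a + a' : a ∈ A, a' ∈ A, a ≠ a'}.
Equivalently, take A + A and drop any sum 2a that is achievable ONLY as a + a for a ∈ A (i.e. sums representable only with equal summands).
Enumerate pairs (a, a') with a < a' (symmetric, so each unordered pair gives one sum; this covers all a ≠ a'):
  -4 + 4 = 0
  -4 + 6 = 2
  -4 + 7 = 3
  4 + 6 = 10
  4 + 7 = 11
  6 + 7 = 13
Collected distinct sums: {0, 2, 3, 10, 11, 13}
|A +̂ A| = 6
(Reference bound: |A +̂ A| ≥ 2|A| - 3 for |A| ≥ 2, with |A| = 4 giving ≥ 5.)

|A +̂ A| = 6


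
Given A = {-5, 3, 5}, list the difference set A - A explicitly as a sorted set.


A - A = {a - a' : a, a' ∈ A}.
Compute a - a' for each ordered pair (a, a'):
a = -5: -5--5=0, -5-3=-8, -5-5=-10
a = 3: 3--5=8, 3-3=0, 3-5=-2
a = 5: 5--5=10, 5-3=2, 5-5=0
Collecting distinct values (and noting 0 appears from a-a):
A - A = {-10, -8, -2, 0, 2, 8, 10}
|A - A| = 7

A - A = {-10, -8, -2, 0, 2, 8, 10}


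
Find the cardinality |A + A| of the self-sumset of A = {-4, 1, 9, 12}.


A + A = {a + a' : a, a' ∈ A}; |A| = 4.
General bounds: 2|A| - 1 ≤ |A + A| ≤ |A|(|A|+1)/2, i.e. 7 ≤ |A + A| ≤ 10.
Lower bound 2|A|-1 is attained iff A is an arithmetic progression.
Enumerate sums a + a' for a ≤ a' (symmetric, so this suffices):
a = -4: -4+-4=-8, -4+1=-3, -4+9=5, -4+12=8
a = 1: 1+1=2, 1+9=10, 1+12=13
a = 9: 9+9=18, 9+12=21
a = 12: 12+12=24
Distinct sums: {-8, -3, 2, 5, 8, 10, 13, 18, 21, 24}
|A + A| = 10

|A + A| = 10


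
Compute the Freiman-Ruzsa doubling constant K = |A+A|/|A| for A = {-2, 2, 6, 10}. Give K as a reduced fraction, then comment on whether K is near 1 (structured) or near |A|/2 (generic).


|A| = 4.
Compute A + A by enumerating all 16 pairs.
A + A = {-4, 0, 4, 8, 12, 16, 20}, so |A + A| = 7.
K = |A + A| / |A| = 7/4 (already in lowest terms) ≈ 1.7500.
Reference: AP of size 4 gives K = 7/4 ≈ 1.7500; a fully generic set of size 4 gives K ≈ 2.5000.

|A| = 4, |A + A| = 7, K = 7/4.


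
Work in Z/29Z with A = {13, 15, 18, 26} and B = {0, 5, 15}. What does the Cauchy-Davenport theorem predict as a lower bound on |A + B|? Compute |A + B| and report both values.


Cauchy-Davenport: |A + B| ≥ min(p, |A| + |B| - 1) for A, B nonempty in Z/pZ.
|A| = 4, |B| = 3, p = 29.
CD lower bound = min(29, 4 + 3 - 1) = min(29, 6) = 6.
Compute A + B mod 29 directly:
a = 13: 13+0=13, 13+5=18, 13+15=28
a = 15: 15+0=15, 15+5=20, 15+15=1
a = 18: 18+0=18, 18+5=23, 18+15=4
a = 26: 26+0=26, 26+5=2, 26+15=12
A + B = {1, 2, 4, 12, 13, 15, 18, 20, 23, 26, 28}, so |A + B| = 11.
Verify: 11 ≥ 6? Yes ✓.

CD lower bound = 6, actual |A + B| = 11.


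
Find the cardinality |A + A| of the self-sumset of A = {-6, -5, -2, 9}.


A + A = {a + a' : a, a' ∈ A}; |A| = 4.
General bounds: 2|A| - 1 ≤ |A + A| ≤ |A|(|A|+1)/2, i.e. 7 ≤ |A + A| ≤ 10.
Lower bound 2|A|-1 is attained iff A is an arithmetic progression.
Enumerate sums a + a' for a ≤ a' (symmetric, so this suffices):
a = -6: -6+-6=-12, -6+-5=-11, -6+-2=-8, -6+9=3
a = -5: -5+-5=-10, -5+-2=-7, -5+9=4
a = -2: -2+-2=-4, -2+9=7
a = 9: 9+9=18
Distinct sums: {-12, -11, -10, -8, -7, -4, 3, 4, 7, 18}
|A + A| = 10

|A + A| = 10


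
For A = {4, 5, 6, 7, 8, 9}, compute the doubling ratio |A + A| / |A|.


|A| = 6.
Compute A + A by enumerating all 36 pairs.
A + A = {8, 9, 10, 11, 12, 13, 14, 15, 16, 17, 18}, so |A + A| = 11.
K = |A + A| / |A| = 11/6 (already in lowest terms) ≈ 1.8333.
Reference: AP of size 6 gives K = 11/6 ≈ 1.8333; a fully generic set of size 6 gives K ≈ 3.5000.

|A| = 6, |A + A| = 11, K = 11/6.


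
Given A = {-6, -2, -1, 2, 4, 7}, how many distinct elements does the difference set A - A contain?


A - A = {a - a' : a, a' ∈ A}; |A| = 6.
Bounds: 2|A|-1 ≤ |A - A| ≤ |A|² - |A| + 1, i.e. 11 ≤ |A - A| ≤ 31.
Note: 0 ∈ A - A always (from a - a). The set is symmetric: if d ∈ A - A then -d ∈ A - A.
Enumerate nonzero differences d = a - a' with a > a' (then include -d):
Positive differences: {1, 2, 3, 4, 5, 6, 8, 9, 10, 13}
Full difference set: {0} ∪ (positive diffs) ∪ (negative diffs).
|A - A| = 1 + 2·10 = 21 (matches direct enumeration: 21).

|A - A| = 21


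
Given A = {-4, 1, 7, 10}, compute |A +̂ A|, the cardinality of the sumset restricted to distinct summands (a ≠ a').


Restricted sumset: A +̂ A = {a + a' : a ∈ A, a' ∈ A, a ≠ a'}.
Equivalently, take A + A and drop any sum 2a that is achievable ONLY as a + a for a ∈ A (i.e. sums representable only with equal summands).
Enumerate pairs (a, a') with a < a' (symmetric, so each unordered pair gives one sum; this covers all a ≠ a'):
  -4 + 1 = -3
  -4 + 7 = 3
  -4 + 10 = 6
  1 + 7 = 8
  1 + 10 = 11
  7 + 10 = 17
Collected distinct sums: {-3, 3, 6, 8, 11, 17}
|A +̂ A| = 6
(Reference bound: |A +̂ A| ≥ 2|A| - 3 for |A| ≥ 2, with |A| = 4 giving ≥ 5.)

|A +̂ A| = 6


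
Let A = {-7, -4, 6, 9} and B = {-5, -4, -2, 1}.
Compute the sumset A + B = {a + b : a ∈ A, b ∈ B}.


A + B = {a + b : a ∈ A, b ∈ B}.
Enumerate all |A|·|B| = 4·4 = 16 pairs (a, b) and collect distinct sums.
a = -7: -7+-5=-12, -7+-4=-11, -7+-2=-9, -7+1=-6
a = -4: -4+-5=-9, -4+-4=-8, -4+-2=-6, -4+1=-3
a = 6: 6+-5=1, 6+-4=2, 6+-2=4, 6+1=7
a = 9: 9+-5=4, 9+-4=5, 9+-2=7, 9+1=10
Collecting distinct sums: A + B = {-12, -11, -9, -8, -6, -3, 1, 2, 4, 5, 7, 10}
|A + B| = 12

A + B = {-12, -11, -9, -8, -6, -3, 1, 2, 4, 5, 7, 10}


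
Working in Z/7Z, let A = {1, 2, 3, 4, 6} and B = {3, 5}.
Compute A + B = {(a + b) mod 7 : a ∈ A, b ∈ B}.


Work in Z/7Z: reduce every sum a + b modulo 7.
Enumerate all 10 pairs:
a = 1: 1+3=4, 1+5=6
a = 2: 2+3=5, 2+5=0
a = 3: 3+3=6, 3+5=1
a = 4: 4+3=0, 4+5=2
a = 6: 6+3=2, 6+5=4
Distinct residues collected: {0, 1, 2, 4, 5, 6}
|A + B| = 6 (out of 7 total residues).

A + B = {0, 1, 2, 4, 5, 6}


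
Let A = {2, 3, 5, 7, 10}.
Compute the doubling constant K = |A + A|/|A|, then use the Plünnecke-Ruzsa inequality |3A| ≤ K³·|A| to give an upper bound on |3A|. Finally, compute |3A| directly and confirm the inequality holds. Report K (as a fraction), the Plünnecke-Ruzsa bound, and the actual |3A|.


|A| = 5.
Step 1: Compute A + A by enumerating all 25 pairs.
A + A = {4, 5, 6, 7, 8, 9, 10, 12, 13, 14, 15, 17, 20}, so |A + A| = 13.
Step 2: Doubling constant K = |A + A|/|A| = 13/5 = 13/5 ≈ 2.6000.
Step 3: Plünnecke-Ruzsa gives |3A| ≤ K³·|A| = (2.6000)³ · 5 ≈ 87.8800.
Step 4: Compute 3A = A + A + A directly by enumerating all triples (a,b,c) ∈ A³; |3A| = 22.
Step 5: Check 22 ≤ 87.8800? Yes ✓.

K = 13/5, Plünnecke-Ruzsa bound K³|A| ≈ 87.8800, |3A| = 22, inequality holds.


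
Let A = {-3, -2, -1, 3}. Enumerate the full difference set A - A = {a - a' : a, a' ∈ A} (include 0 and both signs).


A - A = {a - a' : a, a' ∈ A}.
Compute a - a' for each ordered pair (a, a'):
a = -3: -3--3=0, -3--2=-1, -3--1=-2, -3-3=-6
a = -2: -2--3=1, -2--2=0, -2--1=-1, -2-3=-5
a = -1: -1--3=2, -1--2=1, -1--1=0, -1-3=-4
a = 3: 3--3=6, 3--2=5, 3--1=4, 3-3=0
Collecting distinct values (and noting 0 appears from a-a):
A - A = {-6, -5, -4, -2, -1, 0, 1, 2, 4, 5, 6}
|A - A| = 11

A - A = {-6, -5, -4, -2, -1, 0, 1, 2, 4, 5, 6}
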